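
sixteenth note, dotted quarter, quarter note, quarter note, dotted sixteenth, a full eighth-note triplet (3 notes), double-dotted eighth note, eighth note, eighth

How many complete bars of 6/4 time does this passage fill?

1

One bar of 6/4 = 48 thirty-second notes.
Each duration in thirty-second notes: sixteenth note = 2; dotted quarter = 12; quarter note = 8; quarter note = 8; dotted sixteenth = 3; a full eighth-note triplet (3 notes) (three triplet eighths span one quarter) = 8; double-dotted eighth note = 7; eighth note = 4; eighth = 4.
Altogether 2 + 12 + 8 + 8 + 3 + 8 + 7 + 4 + 4 = 56.
56 ÷ 48 = 1 complete bar with 8 left over.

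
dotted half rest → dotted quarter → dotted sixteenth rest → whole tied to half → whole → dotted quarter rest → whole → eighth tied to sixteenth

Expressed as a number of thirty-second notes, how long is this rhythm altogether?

169

In thirty-second notes: dotted half rest = 24; dotted quarter = 12; dotted sixteenth rest = 3; whole tied to half (whole + half) = 48; whole = 32; dotted quarter rest = 12; whole = 32; eighth tied to sixteenth (eighth + sixteenth) = 6.
Sum: 24 + 12 + 3 + 48 + 32 + 12 + 32 + 6 = 169 thirty-second notes.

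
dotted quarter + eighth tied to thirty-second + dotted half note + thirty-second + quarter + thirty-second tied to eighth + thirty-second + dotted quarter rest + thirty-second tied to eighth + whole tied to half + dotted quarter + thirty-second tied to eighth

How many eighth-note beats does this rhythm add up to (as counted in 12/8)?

One eighth-note beat = 4 thirty-second notes.
Working in thirty-second notes: dotted quarter = 12; eighth tied to thirty-second (eighth + thirty-second) = 5; dotted half note = 24; thirty-second = 1; quarter = 8; thirty-second tied to eighth (thirty-second + eighth) = 5; thirty-second = 1; dotted quarter rest = 12; thirty-second tied to eighth (thirty-second + eighth) = 5; whole tied to half (whole + half) = 48; dotted quarter = 12; thirty-second tied to eighth (thirty-second + eighth) = 5.
Adding: 12 + 5 + 24 + 1 + 8 + 5 + 1 + 12 + 5 + 48 + 12 + 5 = 138.
138 ÷ 4 = 34.5 beats.

34.5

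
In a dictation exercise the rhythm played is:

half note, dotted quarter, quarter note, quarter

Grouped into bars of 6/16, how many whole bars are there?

3

One bar of 6/16 = 3 eighth notes.
Each duration in eighth notes: half note = 4; dotted quarter = 3; quarter note = 2; quarter = 2.
Sum: 4 + 3 + 2 + 2 = 11.
11 ÷ 3 = 3 complete bars with 2 left over.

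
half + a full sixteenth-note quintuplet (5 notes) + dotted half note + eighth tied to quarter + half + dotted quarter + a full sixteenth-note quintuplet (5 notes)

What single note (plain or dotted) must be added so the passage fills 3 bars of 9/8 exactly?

dotted quarter note

3 bars of 9/8 = 27 eighth notes.
Working in eighth notes: half = 4; a full sixteenth-note quintuplet (5 notes) (five quintuplet sixteenths span one quarter) = 2; dotted half note = 6; eighth tied to quarter (eighth + quarter) = 3; half = 4; dotted quarter = 3; a full sixteenth-note quintuplet (5 notes) (five quintuplet sixteenths span one quarter) = 2.
Total: 4 + 2 + 6 + 3 + 4 + 3 + 2 = 24.
Remaining: 27 − 24 = 3 eighth notes, which is a dotted quarter note.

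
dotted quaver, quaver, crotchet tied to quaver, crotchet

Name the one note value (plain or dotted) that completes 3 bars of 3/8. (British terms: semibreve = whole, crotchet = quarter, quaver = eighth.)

3 bars of 3/8 = 18 sixteenth notes.
Express everything in sixteenth notes: dotted quaver = 3; quaver = 2; crotchet tied to quaver (crotchet + quaver) = 6; crotchet = 4.
Altogether 3 + 2 + 6 + 4 = 15.
Remaining: 18 − 15 = 3 sixteenth notes, which is a dotted eighth note.

dotted eighth note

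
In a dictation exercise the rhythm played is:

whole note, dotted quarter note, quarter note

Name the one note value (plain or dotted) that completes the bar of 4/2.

The bar of 4/2 = 16 eighth notes.
Express everything in eighth notes: whole note = 8; dotted quarter note = 3; quarter note = 2.
Adding: 8 + 3 + 2 = 13.
Remaining: 16 − 13 = 3 eighth notes, which is a dotted quarter note.

dotted quarter note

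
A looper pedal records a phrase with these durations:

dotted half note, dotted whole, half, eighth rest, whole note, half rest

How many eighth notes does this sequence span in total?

35

Convert each value to eighth notes: dotted half note = 6; dotted whole = 12; half = 4; eighth rest = 1; whole note = 8; half rest = 4.
Adding: 6 + 12 + 4 + 1 + 8 + 4 = 35 eighth notes.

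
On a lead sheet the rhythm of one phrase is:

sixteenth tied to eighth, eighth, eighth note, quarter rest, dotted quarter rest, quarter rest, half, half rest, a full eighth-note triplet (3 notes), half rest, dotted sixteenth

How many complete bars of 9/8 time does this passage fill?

2

One bar of 9/8 = 36 thirty-second notes.
Working in thirty-second notes: sixteenth tied to eighth (sixteenth + eighth) = 6; eighth = 4; eighth note = 4; quarter rest = 8; dotted quarter rest = 12; quarter rest = 8; half = 16; half rest = 16; a full eighth-note triplet (3 notes) (three triplet eighths span one quarter) = 8; half rest = 16; dotted sixteenth = 3.
Altogether 6 + 4 + 4 + 8 + 12 + 8 + 16 + 16 + 8 + 16 + 3 = 101.
101 ÷ 36 = 2 complete bars with 29 left over.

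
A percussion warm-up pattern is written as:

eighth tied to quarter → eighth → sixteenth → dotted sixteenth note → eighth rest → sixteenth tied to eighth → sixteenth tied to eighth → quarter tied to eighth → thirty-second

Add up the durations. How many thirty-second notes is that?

Each duration in thirty-second notes: eighth tied to quarter (eighth + quarter) = 12; eighth = 4; sixteenth = 2; dotted sixteenth note = 3; eighth rest = 4; sixteenth tied to eighth (sixteenth + eighth) = 6; sixteenth tied to eighth (sixteenth + eighth) = 6; quarter tied to eighth (quarter + eighth) = 12; thirty-second = 1.
Adding: 12 + 4 + 2 + 3 + 4 + 6 + 6 + 12 + 1 = 50 thirty-second notes.

50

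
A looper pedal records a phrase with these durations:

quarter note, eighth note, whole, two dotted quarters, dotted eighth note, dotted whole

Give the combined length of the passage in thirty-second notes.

Convert each value to thirty-second notes: quarter note = 8; eighth note = 4; whole = 32; dotted quarter = 12; dotted quarter = 12; dotted eighth note = 6; dotted whole = 48.
Total: 8 + 4 + 32 + 12 + 12 + 6 + 48 = 122 thirty-second notes.

122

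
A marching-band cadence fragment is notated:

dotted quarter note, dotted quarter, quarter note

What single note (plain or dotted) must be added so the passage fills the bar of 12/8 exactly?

The bar of 12/8 = 12 eighth notes.
Express everything in eighth notes: dotted quarter note = 3; dotted quarter = 3; quarter note = 2.
Total: 3 + 3 + 2 = 8.
Remaining: 12 − 8 = 4 eighth notes, which is a half note.

half note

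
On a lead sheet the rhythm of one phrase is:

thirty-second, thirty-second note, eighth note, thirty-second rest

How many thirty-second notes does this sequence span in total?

7

Working in thirty-second notes: thirty-second = 1; thirty-second note = 1; eighth note = 4; thirty-second rest = 1.
Altogether 1 + 1 + 4 + 1 = 7 thirty-second notes.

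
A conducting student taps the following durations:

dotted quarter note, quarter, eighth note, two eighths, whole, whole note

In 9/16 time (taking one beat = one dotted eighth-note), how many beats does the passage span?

One dotted eighth-note beat = 3 sixteenth notes.
Each duration in sixteenth notes: dotted quarter note = 6; quarter = 4; eighth note = 2; eighth = 2; eighth = 2; whole = 16; whole note = 16.
Sum: 6 + 4 + 2 + 2 + 2 + 16 + 16 = 48.
48 ÷ 3 = 16 beats.

16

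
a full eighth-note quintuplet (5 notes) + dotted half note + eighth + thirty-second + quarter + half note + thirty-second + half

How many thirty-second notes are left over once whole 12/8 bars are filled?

38

One bar of 12/8 = 48 thirty-second notes.
Express everything in thirty-second notes: a full eighth-note quintuplet (5 notes) (five quintuplet eighths span one half) = 16; dotted half note = 24; eighth = 4; thirty-second = 1; quarter = 8; half note = 16; thirty-second = 1; half = 16.
Altogether 16 + 24 + 4 + 1 + 8 + 16 + 1 + 16 = 86.
86 ÷ 48 = 1 complete bar with 38 thirty-second notes remaining.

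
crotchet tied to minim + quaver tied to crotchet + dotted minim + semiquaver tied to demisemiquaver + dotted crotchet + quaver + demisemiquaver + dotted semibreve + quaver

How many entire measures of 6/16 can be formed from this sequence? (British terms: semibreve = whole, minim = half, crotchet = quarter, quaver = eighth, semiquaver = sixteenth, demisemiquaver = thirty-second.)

11

One bar of 6/16 = 12 thirty-second notes.
Express everything in thirty-second notes: crotchet tied to minim (crotchet + minim) = 24; quaver tied to crotchet (quaver + crotchet) = 12; dotted minim = 24; semiquaver tied to demisemiquaver (semiquaver + demisemiquaver) = 3; dotted crotchet = 12; quaver = 4; demisemiquaver = 1; dotted semibreve = 48; quaver = 4.
Sum: 24 + 12 + 24 + 3 + 12 + 4 + 1 + 48 + 4 = 132.
132 ÷ 12 = 11 complete bars with 0 left over.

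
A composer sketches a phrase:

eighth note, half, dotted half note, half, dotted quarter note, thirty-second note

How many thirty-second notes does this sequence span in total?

73

Convert each value to thirty-second notes: eighth note = 4; half = 16; dotted half note = 24; half = 16; dotted quarter note = 12; thirty-second note = 1.
Altogether 4 + 16 + 24 + 16 + 12 + 1 = 73 thirty-second notes.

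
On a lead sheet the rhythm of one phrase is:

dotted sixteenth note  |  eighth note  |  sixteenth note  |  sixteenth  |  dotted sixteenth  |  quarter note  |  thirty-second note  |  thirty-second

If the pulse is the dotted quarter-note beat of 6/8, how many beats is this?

2

One dotted quarter-note beat = 12 thirty-second notes.
In thirty-second notes: dotted sixteenth note = 3; eighth note = 4; sixteenth note = 2; sixteenth = 2; dotted sixteenth = 3; quarter note = 8; thirty-second note = 1; thirty-second = 1.
Sum: 3 + 4 + 2 + 2 + 3 + 8 + 1 + 1 = 24.
24 ÷ 12 = 2 beats.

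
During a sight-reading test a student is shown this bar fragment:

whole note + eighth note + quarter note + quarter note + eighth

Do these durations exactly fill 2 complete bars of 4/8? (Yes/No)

One bar of 4/8 = 4 eighth notes, so 2 bars = 8.
Express everything in eighth notes: whole note = 8; eighth note = 1; quarter note = 2; quarter note = 2; eighth = 1.
Total: 8 + 1 + 2 + 2 + 1 = 14.
14 exceeds 8, so the answer is No.

No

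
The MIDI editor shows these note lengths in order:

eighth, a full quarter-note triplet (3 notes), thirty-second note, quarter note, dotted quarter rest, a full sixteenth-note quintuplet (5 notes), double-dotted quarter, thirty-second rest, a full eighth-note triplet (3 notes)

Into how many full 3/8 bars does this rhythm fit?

6

One bar of 3/8 = 12 thirty-second notes.
Convert each value to thirty-second notes: eighth = 4; a full quarter-note triplet (3 notes) (three triplet quarters span one half) = 16; thirty-second note = 1; quarter note = 8; dotted quarter rest = 12; a full sixteenth-note quintuplet (5 notes) (five quintuplet sixteenths span one quarter) = 8; double-dotted quarter = 14; thirty-second rest = 1; a full eighth-note triplet (3 notes) (three triplet eighths span one quarter) = 8.
Altogether 4 + 16 + 1 + 8 + 12 + 8 + 14 + 1 + 8 = 72.
72 ÷ 12 = 6 complete bars with 0 left over.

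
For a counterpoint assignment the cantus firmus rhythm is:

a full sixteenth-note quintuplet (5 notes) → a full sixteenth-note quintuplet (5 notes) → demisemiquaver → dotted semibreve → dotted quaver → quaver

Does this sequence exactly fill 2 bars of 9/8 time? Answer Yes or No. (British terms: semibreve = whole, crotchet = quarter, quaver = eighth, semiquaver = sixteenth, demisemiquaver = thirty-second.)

No

One bar of 9/8 = 36 thirty-second notes, so 2 bars = 72.
Working in thirty-second notes: a full sixteenth-note quintuplet (5 notes) (five quintuplet sixteenths span one quarter) = 8; a full sixteenth-note quintuplet (5 notes) (five quintuplet sixteenths span one quarter) = 8; demisemiquaver = 1; dotted semibreve = 48; dotted quaver = 6; quaver = 4.
Total: 8 + 8 + 1 + 48 + 6 + 4 = 75.
75 exceeds 72, so the answer is No.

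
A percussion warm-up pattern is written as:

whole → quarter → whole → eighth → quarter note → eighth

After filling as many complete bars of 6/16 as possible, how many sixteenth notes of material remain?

2

One bar of 6/16 = 3 eighth notes.
Working in eighth notes: whole = 8; quarter = 2; whole = 8; eighth = 1; quarter note = 2; eighth = 1.
Altogether 8 + 2 + 8 + 1 + 2 + 1 = 22.
22 ÷ 3 = 7 complete bars with 1 eighth note remaining = 2 sixteenth notes.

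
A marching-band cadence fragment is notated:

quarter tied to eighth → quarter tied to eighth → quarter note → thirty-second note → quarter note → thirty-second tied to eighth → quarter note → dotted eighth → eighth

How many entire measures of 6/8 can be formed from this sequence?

One bar of 6/8 = 24 thirty-second notes.
Each duration in thirty-second notes: quarter tied to eighth (quarter + eighth) = 12; quarter tied to eighth (quarter + eighth) = 12; quarter note = 8; thirty-second note = 1; quarter note = 8; thirty-second tied to eighth (thirty-second + eighth) = 5; quarter note = 8; dotted eighth = 6; eighth = 4.
Sum: 12 + 12 + 8 + 1 + 8 + 5 + 8 + 6 + 4 = 64.
64 ÷ 24 = 2 complete bars with 16 left over.

2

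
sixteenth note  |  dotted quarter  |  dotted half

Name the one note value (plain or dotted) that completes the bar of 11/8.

The bar of 11/8 = 22 sixteenth notes.
Each duration in sixteenth notes: sixteenth note = 1; dotted quarter = 6; dotted half = 12.
Adding: 1 + 6 + 12 = 19.
Remaining: 22 − 19 = 3 sixteenth notes, which is a dotted eighth note.

dotted eighth note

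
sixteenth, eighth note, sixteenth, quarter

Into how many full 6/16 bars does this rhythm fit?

One bar of 6/16 = 6 sixteenth notes.
Convert each value to sixteenth notes: sixteenth = 1; eighth note = 2; sixteenth = 1; quarter = 4.
Total: 1 + 2 + 1 + 4 = 8.
8 ÷ 6 = 1 complete bar with 2 left over.

1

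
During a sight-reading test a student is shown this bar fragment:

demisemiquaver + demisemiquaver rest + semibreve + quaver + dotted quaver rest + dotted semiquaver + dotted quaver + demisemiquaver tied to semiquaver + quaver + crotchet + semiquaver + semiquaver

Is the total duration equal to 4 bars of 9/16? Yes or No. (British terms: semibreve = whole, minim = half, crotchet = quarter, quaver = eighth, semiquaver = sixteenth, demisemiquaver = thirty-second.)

Yes

One bar of 9/16 = 18 thirty-second notes, so 4 bars = 72.
Convert each value to thirty-second notes: demisemiquaver = 1; demisemiquaver rest = 1; semibreve = 32; quaver = 4; dotted quaver rest = 6; dotted semiquaver = 3; dotted quaver = 6; demisemiquaver tied to semiquaver (demisemiquaver + semiquaver) = 3; quaver = 4; crotchet = 8; semiquaver = 2; semiquaver = 2.
Altogether 1 + 1 + 32 + 4 + 6 + 3 + 6 + 3 + 4 + 8 + 2 + 2 = 72.
72 equals 72, so the answer is Yes.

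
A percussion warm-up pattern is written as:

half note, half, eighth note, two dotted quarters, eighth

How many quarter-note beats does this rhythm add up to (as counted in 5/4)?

One quarter-note beat = 2 eighth notes.
In eighth notes: half note = 4; half = 4; eighth note = 1; dotted quarter = 3; dotted quarter = 3; eighth = 1.
Total: 4 + 4 + 1 + 3 + 3 + 1 = 16.
16 ÷ 2 = 8 beats.

8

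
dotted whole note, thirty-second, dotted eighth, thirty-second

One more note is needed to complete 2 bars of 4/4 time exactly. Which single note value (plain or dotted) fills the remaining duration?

2 bars of 4/4 = 64 thirty-second notes.
Convert each value to thirty-second notes: dotted whole note = 48; thirty-second = 1; dotted eighth = 6; thirty-second = 1.
Adding: 48 + 1 + 6 + 1 = 56.
Remaining: 64 − 56 = 8 thirty-second notes, which is a quarter note.

quarter note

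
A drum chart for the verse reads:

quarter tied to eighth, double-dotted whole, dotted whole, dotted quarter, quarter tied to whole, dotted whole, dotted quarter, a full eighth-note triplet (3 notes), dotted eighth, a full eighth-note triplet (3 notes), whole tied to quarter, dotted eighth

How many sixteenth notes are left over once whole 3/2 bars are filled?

4

One bar of 3/2 = 24 sixteenth notes.
Working in sixteenth notes: quarter tied to eighth (quarter + eighth) = 6; double-dotted whole = 28; dotted whole = 24; dotted quarter = 6; quarter tied to whole (quarter + whole) = 20; dotted whole = 24; dotted quarter = 6; a full eighth-note triplet (3 notes) (three triplet eighths span one quarter) = 4; dotted eighth = 3; a full eighth-note triplet (3 notes) (three triplet eighths span one quarter) = 4; whole tied to quarter (whole + quarter) = 20; dotted eighth = 3.
Altogether 6 + 28 + 24 + 6 + 20 + 24 + 6 + 4 + 3 + 4 + 20 + 3 = 148.
148 ÷ 24 = 6 complete bars with 4 sixteenth notes remaining.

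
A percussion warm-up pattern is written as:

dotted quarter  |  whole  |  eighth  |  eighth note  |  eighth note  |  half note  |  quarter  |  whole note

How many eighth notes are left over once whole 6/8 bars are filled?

4

One bar of 6/8 = 6 eighth notes.
In eighth notes: dotted quarter = 3; whole = 8; eighth = 1; eighth note = 1; eighth note = 1; half note = 4; quarter = 2; whole note = 8.
Total: 3 + 8 + 1 + 1 + 1 + 4 + 2 + 8 = 28.
28 ÷ 6 = 4 complete bars with 4 eighth notes remaining.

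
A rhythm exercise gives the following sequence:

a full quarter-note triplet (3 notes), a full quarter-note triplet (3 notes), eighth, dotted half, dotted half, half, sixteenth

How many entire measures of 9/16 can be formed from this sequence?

One bar of 9/16 = 9 sixteenth notes.
Convert each value to sixteenth notes: a full quarter-note triplet (3 notes) (three triplet quarters span one half) = 8; a full quarter-note triplet (3 notes) (three triplet quarters span one half) = 8; eighth = 2; dotted half = 12; dotted half = 12; half = 8; sixteenth = 1.
Total: 8 + 8 + 2 + 12 + 12 + 8 + 1 = 51.
51 ÷ 9 = 5 complete bars with 6 left over.

5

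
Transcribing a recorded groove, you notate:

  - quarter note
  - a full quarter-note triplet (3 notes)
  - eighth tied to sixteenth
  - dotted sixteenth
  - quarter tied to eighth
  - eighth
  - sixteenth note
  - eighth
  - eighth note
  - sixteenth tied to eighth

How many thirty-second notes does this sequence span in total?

65

Each duration in thirty-second notes: quarter note = 8; a full quarter-note triplet (3 notes) (three triplet quarters span one half) = 16; eighth tied to sixteenth (eighth + sixteenth) = 6; dotted sixteenth = 3; quarter tied to eighth (quarter + eighth) = 12; eighth = 4; sixteenth note = 2; eighth = 4; eighth note = 4; sixteenth tied to eighth (sixteenth + eighth) = 6.
Total: 8 + 16 + 6 + 3 + 12 + 4 + 2 + 4 + 4 + 6 = 65 thirty-second notes.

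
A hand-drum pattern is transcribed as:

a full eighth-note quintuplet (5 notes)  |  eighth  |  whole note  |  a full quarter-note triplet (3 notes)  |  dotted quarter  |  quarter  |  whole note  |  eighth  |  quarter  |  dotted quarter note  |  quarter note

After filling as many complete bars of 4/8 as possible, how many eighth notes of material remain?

2

One bar of 4/8 = 4 eighth notes.
Express everything in eighth notes: a full eighth-note quintuplet (5 notes) (five quintuplet eighths span one half) = 4; eighth = 1; whole note = 8; a full quarter-note triplet (3 notes) (three triplet quarters span one half) = 4; dotted quarter = 3; quarter = 2; whole note = 8; eighth = 1; quarter = 2; dotted quarter note = 3; quarter note = 2.
Sum: 4 + 1 + 8 + 4 + 3 + 2 + 8 + 1 + 2 + 3 + 2 = 38.
38 ÷ 4 = 9 complete bars with 2 eighth notes remaining.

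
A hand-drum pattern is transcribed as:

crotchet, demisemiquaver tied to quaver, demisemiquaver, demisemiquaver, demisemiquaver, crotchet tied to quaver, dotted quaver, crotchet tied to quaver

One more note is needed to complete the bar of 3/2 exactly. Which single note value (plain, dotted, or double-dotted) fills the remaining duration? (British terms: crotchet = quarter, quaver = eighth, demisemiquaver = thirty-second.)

sixteenth note

The bar of 3/2 = 48 thirty-second notes.
Convert each value to thirty-second notes: crotchet = 8; demisemiquaver tied to quaver (demisemiquaver + quaver) = 5; demisemiquaver = 1; demisemiquaver = 1; demisemiquaver = 1; crotchet tied to quaver (crotchet + quaver) = 12; dotted quaver = 6; crotchet tied to quaver (crotchet + quaver) = 12.
Altogether 8 + 5 + 1 + 1 + 1 + 12 + 6 + 12 = 46.
Remaining: 48 − 46 = 2 thirty-second notes, which is a sixteenth note.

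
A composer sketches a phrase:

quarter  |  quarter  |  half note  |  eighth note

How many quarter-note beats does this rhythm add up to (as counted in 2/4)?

4.5

One quarter-note beat = 2 eighth notes.
In eighth notes: quarter = 2; quarter = 2; half note = 4; eighth note = 1.
Sum: 2 + 2 + 4 + 1 = 9.
9 ÷ 2 = 4.5 beats.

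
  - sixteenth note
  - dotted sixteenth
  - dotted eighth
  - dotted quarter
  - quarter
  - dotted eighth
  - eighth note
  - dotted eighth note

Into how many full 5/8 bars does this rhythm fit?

2

One bar of 5/8 = 20 thirty-second notes.
Each duration in thirty-second notes: sixteenth note = 2; dotted sixteenth = 3; dotted eighth = 6; dotted quarter = 12; quarter = 8; dotted eighth = 6; eighth note = 4; dotted eighth note = 6.
Adding: 2 + 3 + 6 + 12 + 8 + 6 + 4 + 6 = 47.
47 ÷ 20 = 2 complete bars with 7 left over.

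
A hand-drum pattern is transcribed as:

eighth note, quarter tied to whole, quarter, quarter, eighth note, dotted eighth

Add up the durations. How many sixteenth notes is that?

35

Each duration in sixteenth notes: eighth note = 2; quarter tied to whole (quarter + whole) = 20; quarter = 4; quarter = 4; eighth note = 2; dotted eighth = 3.
Sum: 2 + 20 + 4 + 4 + 2 + 3 = 35 sixteenth notes.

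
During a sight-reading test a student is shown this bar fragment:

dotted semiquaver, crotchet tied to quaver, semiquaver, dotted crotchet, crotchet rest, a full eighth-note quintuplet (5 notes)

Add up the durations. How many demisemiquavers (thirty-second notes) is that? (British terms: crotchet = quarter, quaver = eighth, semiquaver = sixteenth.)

Working in thirty-second notes: dotted semiquaver = 3; crotchet tied to quaver (crotchet + quaver) = 12; semiquaver = 2; dotted crotchet = 12; crotchet rest = 8; a full eighth-note quintuplet (5 notes) (five quintuplet eighths span one half) = 16.
Total: 3 + 12 + 2 + 12 + 8 + 16 = 53 thirty-second notes.

53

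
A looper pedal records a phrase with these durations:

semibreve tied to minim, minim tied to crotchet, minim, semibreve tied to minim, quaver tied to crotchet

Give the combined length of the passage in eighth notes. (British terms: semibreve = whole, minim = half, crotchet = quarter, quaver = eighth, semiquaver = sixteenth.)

Working in eighth notes: semibreve tied to minim (semibreve + minim) = 12; minim tied to crotchet (minim + crotchet) = 6; minim = 4; semibreve tied to minim (semibreve + minim) = 12; quaver tied to crotchet (quaver + crotchet) = 3.
Adding: 12 + 6 + 4 + 12 + 3 = 37 eighth notes.

37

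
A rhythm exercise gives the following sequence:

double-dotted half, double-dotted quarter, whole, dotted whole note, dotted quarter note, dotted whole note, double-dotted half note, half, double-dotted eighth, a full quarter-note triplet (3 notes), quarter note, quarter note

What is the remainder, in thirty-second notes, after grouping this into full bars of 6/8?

1

One bar of 6/8 = 24 thirty-second notes.
Express everything in thirty-second notes: double-dotted half = 28; double-dotted quarter = 14; whole = 32; dotted whole note = 48; dotted quarter note = 12; dotted whole note = 48; double-dotted half note = 28; half = 16; double-dotted eighth = 7; a full quarter-note triplet (3 notes) (three triplet quarters span one half) = 16; quarter note = 8; quarter note = 8.
Sum: 28 + 14 + 32 + 48 + 12 + 48 + 28 + 16 + 7 + 16 + 8 + 8 = 265.
265 ÷ 24 = 11 complete bars with 1 thirty-second note remaining.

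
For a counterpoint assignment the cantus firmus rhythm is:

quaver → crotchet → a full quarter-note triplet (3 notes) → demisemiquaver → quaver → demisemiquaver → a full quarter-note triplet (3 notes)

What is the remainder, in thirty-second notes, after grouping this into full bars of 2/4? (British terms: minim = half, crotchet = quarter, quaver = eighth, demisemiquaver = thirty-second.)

One bar of 2/4 = 16 thirty-second notes.
In thirty-second notes: quaver = 4; crotchet = 8; a full quarter-note triplet (3 notes) (three triplet quarters span one half) = 16; demisemiquaver = 1; quaver = 4; demisemiquaver = 1; a full quarter-note triplet (3 notes) (three triplet quarters span one half) = 16.
Total: 4 + 8 + 16 + 1 + 4 + 1 + 16 = 50.
50 ÷ 16 = 3 complete bars with 2 thirty-second notes remaining.

2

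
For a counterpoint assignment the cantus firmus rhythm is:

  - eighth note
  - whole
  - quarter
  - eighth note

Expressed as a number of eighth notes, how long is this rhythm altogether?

12

Express everything in eighth notes: eighth note = 1; whole = 8; quarter = 2; eighth note = 1.
Altogether 1 + 8 + 2 + 1 = 12 eighth notes.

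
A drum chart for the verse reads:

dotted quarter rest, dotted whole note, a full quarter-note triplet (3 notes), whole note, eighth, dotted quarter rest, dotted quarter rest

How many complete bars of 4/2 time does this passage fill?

One bar of 4/2 = 16 eighth notes.
Convert each value to eighth notes: dotted quarter rest = 3; dotted whole note = 12; a full quarter-note triplet (3 notes) (three triplet quarters span one half) = 4; whole note = 8; eighth = 1; dotted quarter rest = 3; dotted quarter rest = 3.
Altogether 3 + 12 + 4 + 8 + 1 + 3 + 3 = 34.
34 ÷ 16 = 2 complete bars with 2 left over.

2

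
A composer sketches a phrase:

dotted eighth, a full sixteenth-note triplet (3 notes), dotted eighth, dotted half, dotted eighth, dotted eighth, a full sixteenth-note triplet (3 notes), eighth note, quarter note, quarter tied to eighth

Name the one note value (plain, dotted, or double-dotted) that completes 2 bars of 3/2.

half note

2 bars of 3/2 = 48 sixteenth notes.
In sixteenth notes: dotted eighth = 3; a full sixteenth-note triplet (3 notes) (three triplet sixteenths span one eighth) = 2; dotted eighth = 3; dotted half = 12; dotted eighth = 3; dotted eighth = 3; a full sixteenth-note triplet (3 notes) (three triplet sixteenths span one eighth) = 2; eighth note = 2; quarter note = 4; quarter tied to eighth (quarter + eighth) = 6.
Adding: 3 + 2 + 3 + 12 + 3 + 3 + 2 + 2 + 4 + 6 = 40.
Remaining: 48 − 40 = 8 sixteenth notes, which is a half note.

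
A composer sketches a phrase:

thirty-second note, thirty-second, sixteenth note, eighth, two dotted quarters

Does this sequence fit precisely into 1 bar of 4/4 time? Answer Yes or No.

Yes

One bar of 4/4 = 32 thirty-second notes.
Each duration in thirty-second notes: thirty-second note = 1; thirty-second = 1; sixteenth note = 2; eighth = 4; dotted quarter = 12; dotted quarter = 12.
Sum: 1 + 1 + 2 + 4 + 12 + 12 = 32.
32 equals 32, so the answer is Yes.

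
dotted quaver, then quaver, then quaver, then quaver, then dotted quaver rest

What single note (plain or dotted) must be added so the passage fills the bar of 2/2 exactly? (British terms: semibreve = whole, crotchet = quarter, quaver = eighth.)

The bar of 2/2 = 16 sixteenth notes.
Convert each value to sixteenth notes: dotted quaver = 3; quaver = 2; quaver = 2; quaver = 2; dotted quaver rest = 3.
Altogether 3 + 2 + 2 + 2 + 3 = 12.
Remaining: 16 − 12 = 4 sixteenth notes, which is a quarter note.

quarter note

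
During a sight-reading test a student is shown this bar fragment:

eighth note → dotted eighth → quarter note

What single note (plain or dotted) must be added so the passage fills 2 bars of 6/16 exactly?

2 bars of 6/16 = 12 sixteenth notes.
Express everything in sixteenth notes: eighth note = 2; dotted eighth = 3; quarter note = 4.
Sum: 2 + 3 + 4 = 9.
Remaining: 12 − 9 = 3 sixteenth notes, which is a dotted eighth note.

dotted eighth note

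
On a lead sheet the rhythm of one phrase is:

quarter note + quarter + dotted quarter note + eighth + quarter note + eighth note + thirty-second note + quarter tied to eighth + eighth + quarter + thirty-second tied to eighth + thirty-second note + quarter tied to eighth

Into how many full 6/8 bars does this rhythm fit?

One bar of 6/8 = 24 thirty-second notes.
In thirty-second notes: quarter note = 8; quarter = 8; dotted quarter note = 12; eighth = 4; quarter note = 8; eighth note = 4; thirty-second note = 1; quarter tied to eighth (quarter + eighth) = 12; eighth = 4; quarter = 8; thirty-second tied to eighth (thirty-second + eighth) = 5; thirty-second note = 1; quarter tied to eighth (quarter + eighth) = 12.
Adding: 8 + 8 + 12 + 4 + 8 + 4 + 1 + 12 + 4 + 8 + 5 + 1 + 12 = 87.
87 ÷ 24 = 3 complete bars with 15 left over.

3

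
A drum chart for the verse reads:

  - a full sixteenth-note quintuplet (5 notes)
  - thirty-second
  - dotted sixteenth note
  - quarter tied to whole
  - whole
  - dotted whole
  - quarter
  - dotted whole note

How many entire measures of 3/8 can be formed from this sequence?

One bar of 3/8 = 12 thirty-second notes.
Express everything in thirty-second notes: a full sixteenth-note quintuplet (5 notes) (five quintuplet sixteenths span one quarter) = 8; thirty-second = 1; dotted sixteenth note = 3; quarter tied to whole (quarter + whole) = 40; whole = 32; dotted whole = 48; quarter = 8; dotted whole note = 48.
Altogether 8 + 1 + 3 + 40 + 32 + 48 + 8 + 48 = 188.
188 ÷ 12 = 15 complete bars with 8 left over.

15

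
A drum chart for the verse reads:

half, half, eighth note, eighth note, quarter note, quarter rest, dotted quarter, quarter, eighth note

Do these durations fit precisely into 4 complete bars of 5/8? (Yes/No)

Yes

One bar of 5/8 = 5 eighth notes, so 4 bars = 20.
Working in eighth notes: half = 4; half = 4; eighth note = 1; eighth note = 1; quarter note = 2; quarter rest = 2; dotted quarter = 3; quarter = 2; eighth note = 1.
Adding: 4 + 4 + 1 + 1 + 2 + 2 + 3 + 2 + 1 = 20.
20 equals 20, so the answer is Yes.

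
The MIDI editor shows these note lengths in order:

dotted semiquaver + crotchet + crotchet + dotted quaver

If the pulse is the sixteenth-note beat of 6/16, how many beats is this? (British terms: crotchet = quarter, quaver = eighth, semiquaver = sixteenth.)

12.5

One sixteenth-note beat = 2 thirty-second notes.
Convert each value to thirty-second notes: dotted semiquaver = 3; crotchet = 8; crotchet = 8; dotted quaver = 6.
Total: 3 + 8 + 8 + 6 = 25.
25 ÷ 2 = 12.5 beats.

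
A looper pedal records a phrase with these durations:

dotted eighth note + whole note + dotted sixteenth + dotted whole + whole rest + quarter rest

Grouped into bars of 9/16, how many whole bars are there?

One bar of 9/16 = 18 thirty-second notes.
Each duration in thirty-second notes: dotted eighth note = 6; whole note = 32; dotted sixteenth = 3; dotted whole = 48; whole rest = 32; quarter rest = 8.
Sum: 6 + 32 + 3 + 48 + 32 + 8 = 129.
129 ÷ 18 = 7 complete bars with 3 left over.

7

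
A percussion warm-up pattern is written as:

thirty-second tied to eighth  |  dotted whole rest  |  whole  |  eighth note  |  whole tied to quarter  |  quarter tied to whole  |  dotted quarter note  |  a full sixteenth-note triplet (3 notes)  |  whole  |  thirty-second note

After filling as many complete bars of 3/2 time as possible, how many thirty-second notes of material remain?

One bar of 3/2 = 48 thirty-second notes.
Working in thirty-second notes: thirty-second tied to eighth (thirty-second + eighth) = 5; dotted whole rest = 48; whole = 32; eighth note = 4; whole tied to quarter (whole + quarter) = 40; quarter tied to whole (quarter + whole) = 40; dotted quarter note = 12; a full sixteenth-note triplet (3 notes) (three triplet sixteenths span one eighth) = 4; whole = 32; thirty-second note = 1.
Altogether 5 + 48 + 32 + 4 + 40 + 40 + 12 + 4 + 32 + 1 = 218.
218 ÷ 48 = 4 complete bars with 26 thirty-second notes remaining.

26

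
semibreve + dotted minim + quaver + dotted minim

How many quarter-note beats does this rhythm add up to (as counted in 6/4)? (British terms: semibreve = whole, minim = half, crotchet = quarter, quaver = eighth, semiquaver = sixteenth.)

10.5

One quarter-note beat = 2 eighth notes.
Working in eighth notes: semibreve = 8; dotted minim = 6; quaver = 1; dotted minim = 6.
Adding: 8 + 6 + 1 + 6 = 21.
21 ÷ 2 = 10.5 beats.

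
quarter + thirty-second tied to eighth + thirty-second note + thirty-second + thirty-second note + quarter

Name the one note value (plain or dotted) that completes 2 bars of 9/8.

2 bars of 9/8 = 72 thirty-second notes.
Express everything in thirty-second notes: quarter = 8; thirty-second tied to eighth (thirty-second + eighth) = 5; thirty-second note = 1; thirty-second = 1; thirty-second note = 1; quarter = 8.
Altogether 8 + 5 + 1 + 1 + 1 + 8 = 24.
Remaining: 72 − 24 = 48 thirty-second notes, which is a dotted whole note.

dotted whole note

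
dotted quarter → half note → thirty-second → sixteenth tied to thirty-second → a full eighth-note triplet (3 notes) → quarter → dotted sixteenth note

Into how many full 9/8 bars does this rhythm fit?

1

One bar of 9/8 = 36 thirty-second notes.
Convert each value to thirty-second notes: dotted quarter = 12; half note = 16; thirty-second = 1; sixteenth tied to thirty-second (sixteenth + thirty-second) = 3; a full eighth-note triplet (3 notes) (three triplet eighths span one quarter) = 8; quarter = 8; dotted sixteenth note = 3.
Altogether 12 + 16 + 1 + 3 + 8 + 8 + 3 = 51.
51 ÷ 36 = 1 complete bar with 15 left over.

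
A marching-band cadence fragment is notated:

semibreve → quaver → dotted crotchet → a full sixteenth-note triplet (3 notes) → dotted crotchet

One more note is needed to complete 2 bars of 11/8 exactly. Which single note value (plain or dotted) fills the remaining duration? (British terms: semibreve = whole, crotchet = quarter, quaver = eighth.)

2 bars of 11/8 = 22 eighth notes.
Each duration in eighth notes: semibreve = 8; quaver = 1; dotted crotchet = 3; a full sixteenth-note triplet (3 notes) (three triplet sixteenths span one eighth) = 1; dotted crotchet = 3.
Adding: 8 + 1 + 3 + 1 + 3 = 16.
Remaining: 22 − 16 = 6 eighth notes, which is a dotted half note.

dotted half note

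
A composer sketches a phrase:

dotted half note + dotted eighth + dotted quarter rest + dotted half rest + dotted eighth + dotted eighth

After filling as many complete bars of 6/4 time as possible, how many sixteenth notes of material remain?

One bar of 6/4 = 24 sixteenth notes.
Express everything in sixteenth notes: dotted half note = 12; dotted eighth = 3; dotted quarter rest = 6; dotted half rest = 12; dotted eighth = 3; dotted eighth = 3.
Altogether 12 + 3 + 6 + 12 + 3 + 3 = 39.
39 ÷ 24 = 1 complete bar with 15 sixteenth notes remaining.

15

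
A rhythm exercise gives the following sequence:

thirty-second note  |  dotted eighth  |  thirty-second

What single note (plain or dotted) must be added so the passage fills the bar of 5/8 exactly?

dotted quarter note

The bar of 5/8 = 20 thirty-second notes.
In thirty-second notes: thirty-second note = 1; dotted eighth = 6; thirty-second = 1.
Adding: 1 + 6 + 1 = 8.
Remaining: 20 − 8 = 12 thirty-second notes, which is a dotted quarter note.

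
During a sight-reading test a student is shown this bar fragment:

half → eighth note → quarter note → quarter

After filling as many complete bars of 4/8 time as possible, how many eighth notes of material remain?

One bar of 4/8 = 4 eighth notes.
Express everything in eighth notes: half = 4; eighth note = 1; quarter note = 2; quarter = 2.
Total: 4 + 1 + 2 + 2 = 9.
9 ÷ 4 = 2 complete bars with 1 eighth note remaining.

1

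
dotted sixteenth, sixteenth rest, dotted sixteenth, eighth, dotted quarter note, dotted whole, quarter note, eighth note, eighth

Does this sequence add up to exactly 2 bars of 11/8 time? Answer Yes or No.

Yes

One bar of 11/8 = 44 thirty-second notes, so 2 bars = 88.
Working in thirty-second notes: dotted sixteenth = 3; sixteenth rest = 2; dotted sixteenth = 3; eighth = 4; dotted quarter note = 12; dotted whole = 48; quarter note = 8; eighth note = 4; eighth = 4.
Adding: 3 + 2 + 3 + 4 + 12 + 48 + 8 + 4 + 4 = 88.
88 equals 88, so the answer is Yes.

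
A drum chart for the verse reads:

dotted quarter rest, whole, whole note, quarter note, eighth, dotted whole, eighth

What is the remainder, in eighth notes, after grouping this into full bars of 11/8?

One bar of 11/8 = 11 eighth notes.
In eighth notes: dotted quarter rest = 3; whole = 8; whole note = 8; quarter note = 2; eighth = 1; dotted whole = 12; eighth = 1.
Sum: 3 + 8 + 8 + 2 + 1 + 12 + 1 = 35.
35 ÷ 11 = 3 complete bars with 2 eighth notes remaining.

2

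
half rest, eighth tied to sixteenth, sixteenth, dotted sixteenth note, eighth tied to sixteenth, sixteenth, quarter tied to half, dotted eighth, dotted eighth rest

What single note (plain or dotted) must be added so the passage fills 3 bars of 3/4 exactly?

thirty-second note

3 bars of 3/4 = 72 thirty-second notes.
Each duration in thirty-second notes: half rest = 16; eighth tied to sixteenth (eighth + sixteenth) = 6; sixteenth = 2; dotted sixteenth note = 3; eighth tied to sixteenth (eighth + sixteenth) = 6; sixteenth = 2; quarter tied to half (quarter + half) = 24; dotted eighth = 6; dotted eighth rest = 6.
Altogether 16 + 6 + 2 + 3 + 6 + 2 + 24 + 6 + 6 = 71.
Remaining: 72 − 71 = 1 thirty-second note, which is a thirty-second note.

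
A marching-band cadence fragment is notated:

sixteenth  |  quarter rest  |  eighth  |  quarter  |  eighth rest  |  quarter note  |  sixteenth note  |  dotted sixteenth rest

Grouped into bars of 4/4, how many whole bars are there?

One bar of 4/4 = 32 thirty-second notes.
Convert each value to thirty-second notes: sixteenth = 2; quarter rest = 8; eighth = 4; quarter = 8; eighth rest = 4; quarter note = 8; sixteenth note = 2; dotted sixteenth rest = 3.
Sum: 2 + 8 + 4 + 8 + 4 + 8 + 2 + 3 = 39.
39 ÷ 32 = 1 complete bar with 7 left over.

1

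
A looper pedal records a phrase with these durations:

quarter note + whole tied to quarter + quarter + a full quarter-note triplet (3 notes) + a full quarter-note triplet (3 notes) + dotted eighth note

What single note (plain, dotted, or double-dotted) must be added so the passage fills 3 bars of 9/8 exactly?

3 bars of 9/8 = 54 sixteenth notes.
Each duration in sixteenth notes: quarter note = 4; whole tied to quarter (whole + quarter) = 20; quarter = 4; a full quarter-note triplet (3 notes) (three triplet quarters span one half) = 8; a full quarter-note triplet (3 notes) (three triplet quarters span one half) = 8; dotted eighth note = 3.
Altogether 4 + 20 + 4 + 8 + 8 + 3 = 47.
Remaining: 54 − 47 = 7 sixteenth notes, which is a double-dotted quarter note.

double-dotted quarter note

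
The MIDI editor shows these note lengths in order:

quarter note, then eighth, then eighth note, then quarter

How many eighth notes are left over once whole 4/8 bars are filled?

One bar of 4/8 = 4 eighth notes.
Each duration in eighth notes: quarter note = 2; eighth = 1; eighth note = 1; quarter = 2.
Total: 2 + 1 + 1 + 2 = 6.
6 ÷ 4 = 1 complete bar with 2 eighth notes remaining.

2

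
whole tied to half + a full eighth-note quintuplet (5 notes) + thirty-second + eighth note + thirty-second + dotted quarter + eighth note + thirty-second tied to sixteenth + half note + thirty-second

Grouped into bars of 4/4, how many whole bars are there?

3

One bar of 4/4 = 32 thirty-second notes.
In thirty-second notes: whole tied to half (whole + half) = 48; a full eighth-note quintuplet (5 notes) (five quintuplet eighths span one half) = 16; thirty-second = 1; eighth note = 4; thirty-second = 1; dotted quarter = 12; eighth note = 4; thirty-second tied to sixteenth (thirty-second + sixteenth) = 3; half note = 16; thirty-second = 1.
Altogether 48 + 16 + 1 + 4 + 1 + 12 + 4 + 3 + 16 + 1 = 106.
106 ÷ 32 = 3 complete bars with 10 left over.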